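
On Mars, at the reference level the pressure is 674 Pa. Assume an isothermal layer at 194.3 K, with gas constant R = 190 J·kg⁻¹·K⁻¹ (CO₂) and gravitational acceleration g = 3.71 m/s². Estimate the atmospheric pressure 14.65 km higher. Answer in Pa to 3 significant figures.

Scale height: H = RT/g = 190 × 194.3 / 3.71 = 9950.7 m.
Barometric formula: P = P₀ exp(−z/H).
z/H = 14650/9950.7 = 1.4723; exp(−1.4723) = 0.22940.
P = 674 × 0.22940 = 154.62 Pa.

P ≈ 155 Pa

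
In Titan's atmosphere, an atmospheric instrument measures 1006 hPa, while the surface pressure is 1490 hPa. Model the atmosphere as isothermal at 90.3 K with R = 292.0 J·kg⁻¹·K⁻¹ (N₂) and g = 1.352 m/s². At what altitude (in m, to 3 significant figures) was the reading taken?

z ≈ 7660 m

Scale height: H = RT/g = 292.0 × 90.3 / 1.352 = 19503 m.
Invert the barometric formula: z = H ln(P₀/P).
P₀/P = 1490/1006 = 1.4811; ln(1.4811) = 0.39279.
z = 19503 × 0.39279 = 7660.6 m.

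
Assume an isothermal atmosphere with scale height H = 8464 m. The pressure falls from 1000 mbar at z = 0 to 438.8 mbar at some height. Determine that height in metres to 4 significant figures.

z ≈ 6972 m

Invert the barometric formula: z = H ln(P₀/P).
P₀/P = 1000/438.8 = 2.2789; ln(2.2789) = 0.82369.
z = 8464.0 × 0.82369 = 6971.7 m.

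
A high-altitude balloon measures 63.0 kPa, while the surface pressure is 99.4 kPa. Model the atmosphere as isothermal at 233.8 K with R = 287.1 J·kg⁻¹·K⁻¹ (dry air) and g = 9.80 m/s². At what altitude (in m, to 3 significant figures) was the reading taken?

Scale height: H = RT/g = 287.1 × 233.8 / 9.80 = 6849.4 m.
Invert the barometric formula: z = H ln(P₀/P).
P₀/P = 99.4/63.0 = 1.5778; ln(1.5778) = 0.45603.
z = 6849.4 × 0.45603 = 3123.5 m.

z ≈ 3120 m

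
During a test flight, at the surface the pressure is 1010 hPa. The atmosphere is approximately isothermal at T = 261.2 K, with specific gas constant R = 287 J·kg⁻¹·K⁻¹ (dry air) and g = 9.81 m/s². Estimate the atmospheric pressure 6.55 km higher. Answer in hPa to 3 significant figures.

P ≈ 429 hPa

Scale height: H = RT/g = 287 × 261.2 / 9.81 = 7641.6 m.
Barometric formula: P = P₀ exp(−z/H).
z/H = 6550.0/7641.6 = 0.85715; exp(−0.85715) = 0.42437.
P = 1010 × 0.42437 = 428.61 hPa.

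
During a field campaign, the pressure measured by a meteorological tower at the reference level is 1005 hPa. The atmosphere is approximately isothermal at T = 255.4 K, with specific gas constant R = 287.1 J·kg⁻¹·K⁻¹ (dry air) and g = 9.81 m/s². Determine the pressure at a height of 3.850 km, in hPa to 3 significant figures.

Scale height: H = RT/g = 287.1 × 255.4 / 9.81 = 7474.6 m.
Barometric formula: P = P₀ exp(−z/H).
z/H = 3850.0/7474.6 = 0.51508; exp(−0.51508) = 0.59745.
P = 1005 × 0.59745 = 600.44 hPa.

P ≈ 600 hPa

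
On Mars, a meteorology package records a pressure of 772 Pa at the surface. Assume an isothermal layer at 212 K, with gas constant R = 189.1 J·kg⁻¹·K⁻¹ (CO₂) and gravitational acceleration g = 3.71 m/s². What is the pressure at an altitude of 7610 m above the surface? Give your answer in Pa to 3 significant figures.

Scale height: H = RT/g = 189.1 × 212 / 3.71 = 10806 m.
Barometric formula: P = P₀ exp(−z/H).
z/H = 7610.0/10806 = 0.70424; exp(−0.70424) = 0.49448.
P = 772 × 0.49448 = 381.74 Pa.

P ≈ 382 Pa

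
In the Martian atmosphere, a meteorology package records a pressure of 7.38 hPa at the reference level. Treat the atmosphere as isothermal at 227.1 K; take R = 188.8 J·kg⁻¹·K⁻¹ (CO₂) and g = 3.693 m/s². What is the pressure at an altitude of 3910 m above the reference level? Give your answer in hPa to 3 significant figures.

P ≈ 5.27 hPa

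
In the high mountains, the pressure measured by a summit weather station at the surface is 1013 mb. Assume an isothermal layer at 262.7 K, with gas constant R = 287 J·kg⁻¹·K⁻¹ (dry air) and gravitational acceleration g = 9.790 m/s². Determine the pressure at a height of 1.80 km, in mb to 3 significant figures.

P ≈ 802 mb

Scale height: H = RT/g = 287 × 262.7 / 9.790 = 7701.2 m.
Barometric formula: P = P₀ exp(−z/H).
z/H = 1800.0/7701.2 = 0.23373; exp(−0.23373) = 0.79158.
P = 1013 × 0.79158 = 801.87 mb.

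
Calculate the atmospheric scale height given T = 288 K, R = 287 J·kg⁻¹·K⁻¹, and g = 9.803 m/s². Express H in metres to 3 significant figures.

The scale height of an isothermal atmosphere is H = RT/g.
H = 287 × 288 / 9.803 = 82656/9.803 = 8431.7 m.

H ≈ 8430 m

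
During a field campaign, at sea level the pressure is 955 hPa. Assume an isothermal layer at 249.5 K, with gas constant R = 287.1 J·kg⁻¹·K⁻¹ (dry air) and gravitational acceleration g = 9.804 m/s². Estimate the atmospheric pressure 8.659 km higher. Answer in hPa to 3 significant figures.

P ≈ 292 hPa

Scale height: H = RT/g = 287.1 × 249.5 / 9.804 = 7306.3 m.
Barometric formula: P = P₀ exp(−z/H).
z/H = 8659.0/7306.3 = 1.1851; exp(−1.1851) = 0.30572.
P = 955 × 0.30572 = 291.96 hPa.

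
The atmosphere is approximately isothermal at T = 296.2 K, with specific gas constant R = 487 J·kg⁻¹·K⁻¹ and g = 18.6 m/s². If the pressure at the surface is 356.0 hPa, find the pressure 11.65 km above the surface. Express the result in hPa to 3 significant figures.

P ≈ 79.3 hPa

Scale height: H = RT/g = 487 × 296.2 / 18.6 = 7755.3 m.
Barometric formula: P = P₀ exp(−z/H).
z/H = 11650/7755.3 = 1.5022; exp(−1.5022) = 0.22264.
P = 356.0 × 0.22264 = 79.260 hPa.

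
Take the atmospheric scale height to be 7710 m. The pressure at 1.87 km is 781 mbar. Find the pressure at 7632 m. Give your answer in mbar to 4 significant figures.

P ≈ 369.9 mbar

Between two levels, P₂ = P₁ exp(−Δz/H) with Δz = z₂ − z₁.
Δz = 7632.0 − 1870.0 = 5762.0 m; Δz/H = 5762.0/7710.0 = 0.74734.
P₂ = 781 × exp(−0.74734) = 781 × 0.47362 = 369.90 mbar.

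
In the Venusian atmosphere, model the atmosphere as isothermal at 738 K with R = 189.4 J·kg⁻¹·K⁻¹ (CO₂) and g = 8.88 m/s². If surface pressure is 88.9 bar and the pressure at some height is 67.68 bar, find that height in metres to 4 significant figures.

Scale height: H = RT/g = 189.4 × 738 / 8.88 = 15741 m.
Invert the barometric formula: z = H ln(P₀/P).
P₀/P = 88.9/67.68 = 1.3135; ln(1.3135) = 0.27270.
z = 15741 × 0.27270 = 4292.6 m.

z ≈ 4293 m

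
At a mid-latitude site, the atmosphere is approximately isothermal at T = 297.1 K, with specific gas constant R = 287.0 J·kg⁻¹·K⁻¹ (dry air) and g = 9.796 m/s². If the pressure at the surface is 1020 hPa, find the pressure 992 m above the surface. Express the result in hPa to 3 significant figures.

P ≈ 910 hPa

Scale height: H = RT/g = 287.0 × 297.1 / 9.796 = 8704.3 m.
Barometric formula: P = P₀ exp(−z/H).
z/H = 992.00/8704.3 = 0.11397; exp(−0.11397) = 0.89228.
P = 1020 × 0.89228 = 910.13 hPa.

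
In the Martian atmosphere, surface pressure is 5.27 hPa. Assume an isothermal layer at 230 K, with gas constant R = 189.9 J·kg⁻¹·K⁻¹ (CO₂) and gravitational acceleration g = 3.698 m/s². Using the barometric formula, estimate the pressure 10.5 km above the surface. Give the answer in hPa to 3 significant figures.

P ≈ 2.17 hPa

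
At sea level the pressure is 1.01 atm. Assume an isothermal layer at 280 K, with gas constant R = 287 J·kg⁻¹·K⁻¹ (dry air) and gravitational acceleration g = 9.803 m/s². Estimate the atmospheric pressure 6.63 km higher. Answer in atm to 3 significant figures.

P ≈ 0.450 atm

Scale height: H = RT/g = 287 × 280 / 9.803 = 8197.5 m.
Barometric formula: P = P₀ exp(−z/H).
z/H = 6630.0/8197.5 = 0.80878; exp(−0.80878) = 0.44540.
P = 1.01 × 0.44540 = 0.44985 atm.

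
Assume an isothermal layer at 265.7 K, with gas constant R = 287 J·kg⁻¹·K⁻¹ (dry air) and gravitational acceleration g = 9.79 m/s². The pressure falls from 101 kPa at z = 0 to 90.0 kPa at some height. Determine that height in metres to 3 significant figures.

Scale height: H = RT/g = 287 × 265.7 / 9.79 = 7789.2 m.
Invert the barometric formula: z = H ln(P₀/P).
P₀/P = 101/90.0 = 1.1222; ln(1.1222) = 0.11529.
z = 7789.2 × 0.11529 = 898.02 m.

z ≈ 898 m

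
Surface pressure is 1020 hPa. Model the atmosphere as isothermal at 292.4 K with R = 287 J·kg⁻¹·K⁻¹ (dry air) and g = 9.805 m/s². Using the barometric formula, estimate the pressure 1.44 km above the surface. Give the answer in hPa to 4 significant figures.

P ≈ 862.0 hPa

Scale height: H = RT/g = 287 × 292.4 / 9.805 = 8558.8 m.
Barometric formula: P = P₀ exp(−z/H).
z/H = 1440.0/8558.8 = 0.16825; exp(−0.16825) = 0.84514.
P = 1020 × 0.84514 = 862.04 hPa.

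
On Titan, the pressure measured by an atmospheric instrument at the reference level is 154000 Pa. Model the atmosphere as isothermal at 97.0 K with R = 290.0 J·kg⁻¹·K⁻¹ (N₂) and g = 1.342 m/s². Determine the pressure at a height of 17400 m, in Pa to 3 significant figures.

P ≈ 67100 Pa

Scale height: H = RT/g = 290.0 × 97.0 / 1.342 = 20961 m.
Barometric formula: P = P₀ exp(−z/H).
z/H = 17400/20961 = 0.83011; exp(−0.83011) = 0.43600.
P = 154000 × 0.43600 = 67144 Pa.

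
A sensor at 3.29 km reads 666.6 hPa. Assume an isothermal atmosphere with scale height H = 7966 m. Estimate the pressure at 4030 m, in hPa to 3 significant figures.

Between two levels, P₂ = P₁ exp(−Δz/H) with Δz = z₂ − z₁.
Δz = 4030.0 − 3290.0 = 740.00 m; Δz/H = 740.00/7966.0 = 0.092895.
P₂ = 666.6 × exp(−0.092895) = 666.6 × 0.91129 = 607.47 hPa.

P ≈ 607 hPa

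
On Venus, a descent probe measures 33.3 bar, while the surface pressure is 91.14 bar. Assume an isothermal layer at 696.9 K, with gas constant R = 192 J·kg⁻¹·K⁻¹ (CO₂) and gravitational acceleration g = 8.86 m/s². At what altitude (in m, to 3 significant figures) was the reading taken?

z ≈ 15200 m

Scale height: H = RT/g = 192 × 696.9 / 8.86 = 15102 m.
Invert the barometric formula: z = H ln(P₀/P).
P₀/P = 91.14/33.3 = 2.7369; ln(2.7369) = 1.0068.
z = 15102 × 1.0068 = 15205 m.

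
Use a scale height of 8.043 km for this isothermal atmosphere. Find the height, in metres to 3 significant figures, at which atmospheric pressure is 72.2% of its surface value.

Set P/P₀ = exp(−z/H) = 0.722, so z = −H ln(0.722).
−ln(0.722) = 0.32573; z = 8043.0 × 0.32573 = 2619.8 m.

z ≈ 2620 m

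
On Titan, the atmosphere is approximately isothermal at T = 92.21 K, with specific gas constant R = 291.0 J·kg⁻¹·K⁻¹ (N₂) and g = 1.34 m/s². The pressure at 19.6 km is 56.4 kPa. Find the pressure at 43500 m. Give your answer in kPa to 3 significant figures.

Scale height: H = RT/g = 291.0 × 92.21 / 1.34 = 20025 m.
Between two levels, P₂ = P₁ exp(−Δz/H) with Δz = z₂ − z₁.
Δz = 43500 − 19600 = 23900 m; Δz/H = 23900/20025 = 1.1935.
P₂ = 56.4 × exp(−1.1935) = 56.4 × 0.30316 = 17.098 kPa.

P ≈ 17.1 kPa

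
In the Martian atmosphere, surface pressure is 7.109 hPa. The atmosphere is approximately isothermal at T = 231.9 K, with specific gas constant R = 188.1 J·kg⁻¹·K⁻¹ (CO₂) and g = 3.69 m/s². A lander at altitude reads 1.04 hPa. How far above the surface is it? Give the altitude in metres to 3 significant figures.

z ≈ 22700 m

Scale height: H = RT/g = 188.1 × 231.9 / 3.69 = 11821 m.
Invert the barometric formula: z = H ln(P₀/P).
P₀/P = 7.109/1.04 = 6.8356; ln(6.8356) = 1.9221.
z = 11821 × 1.9221 = 22721 m.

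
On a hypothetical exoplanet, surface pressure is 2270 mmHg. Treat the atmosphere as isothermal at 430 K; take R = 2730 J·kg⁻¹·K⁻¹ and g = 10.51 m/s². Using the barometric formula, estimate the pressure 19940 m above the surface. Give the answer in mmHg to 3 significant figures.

Scale height: H = RT/g = 2730 × 430 / 10.51 = 111690 m.
Barometric formula: P = P₀ exp(−z/H).
z/H = 19940/111690 = 0.17853; exp(−0.17853) = 0.83650.
P = 2270 × 0.83650 = 1898.9 mmHg.

P ≈ 1900 mmHg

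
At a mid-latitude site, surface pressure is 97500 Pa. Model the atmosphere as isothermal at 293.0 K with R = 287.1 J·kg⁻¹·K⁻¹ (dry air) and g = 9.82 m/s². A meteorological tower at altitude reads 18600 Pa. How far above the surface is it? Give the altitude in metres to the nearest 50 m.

Scale height: H = RT/g = 287.1 × 293.0 / 9.82 = 8566.2 m.
Invert the barometric formula: z = H ln(P₀/P).
P₀/P = 97500/18600 = 5.2419; ln(5.2419) = 1.6567.
z = 8566.2 × 1.6567 = 14192 m.

z ≈ 14200 m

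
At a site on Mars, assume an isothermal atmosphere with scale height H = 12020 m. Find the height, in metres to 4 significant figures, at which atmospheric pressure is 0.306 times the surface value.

z ≈ 14230 m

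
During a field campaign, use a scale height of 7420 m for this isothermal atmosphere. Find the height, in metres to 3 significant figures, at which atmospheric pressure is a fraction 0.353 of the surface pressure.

z ≈ 7730 m

Set P/P₀ = exp(−z/H) = 0.353, so z = −H ln(0.353).
−ln(0.353) = 1.0413; z = 7420.0 × 1.0413 = 7726.4 m.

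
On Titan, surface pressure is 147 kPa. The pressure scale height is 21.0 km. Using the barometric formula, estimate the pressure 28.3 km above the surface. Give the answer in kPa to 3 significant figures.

Barometric formula: P = P₀ exp(−z/H).
z/H = 28300/21000 = 1.3476; exp(−1.3476) = 0.25986.
P = 147 × 0.25986 = 38.199 kPa.

P ≈ 38.2 kPa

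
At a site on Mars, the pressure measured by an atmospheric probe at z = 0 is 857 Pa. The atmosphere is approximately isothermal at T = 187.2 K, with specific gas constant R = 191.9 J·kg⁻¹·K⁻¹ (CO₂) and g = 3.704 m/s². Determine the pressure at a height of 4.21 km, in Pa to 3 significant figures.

P ≈ 555 Pa

Scale height: H = RT/g = 191.9 × 187.2 / 3.704 = 9698.6 m.
Barometric formula: P = P₀ exp(−z/H).
z/H = 4210.0/9698.6 = 0.43408; exp(−0.43408) = 0.64786.
P = 857 × 0.64786 = 555.22 Pa.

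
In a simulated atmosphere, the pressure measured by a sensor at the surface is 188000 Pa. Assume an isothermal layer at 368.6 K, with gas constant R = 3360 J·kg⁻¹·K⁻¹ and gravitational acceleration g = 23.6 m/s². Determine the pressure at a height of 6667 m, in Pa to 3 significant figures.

P ≈ 166000 Pa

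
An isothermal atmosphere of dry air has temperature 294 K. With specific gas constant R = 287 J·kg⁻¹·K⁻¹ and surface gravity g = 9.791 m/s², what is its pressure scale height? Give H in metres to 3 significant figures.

H ≈ 8620 m

The scale height of an isothermal atmosphere is H = RT/g.
H = 287 × 294 / 9.791 = 84378/9.791 = 8617.9 m.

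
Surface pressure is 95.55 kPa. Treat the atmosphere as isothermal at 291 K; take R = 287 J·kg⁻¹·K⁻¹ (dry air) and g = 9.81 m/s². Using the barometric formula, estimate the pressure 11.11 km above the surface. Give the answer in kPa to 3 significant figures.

P ≈ 25.9 kPa

Scale height: H = RT/g = 287 × 291 / 9.81 = 8513.5 m.
Barometric formula: P = P₀ exp(−z/H).
z/H = 11110/8513.5 = 1.3050; exp(−1.3050) = 0.27117.
P = 95.55 × 0.27117 = 25.910 kPa.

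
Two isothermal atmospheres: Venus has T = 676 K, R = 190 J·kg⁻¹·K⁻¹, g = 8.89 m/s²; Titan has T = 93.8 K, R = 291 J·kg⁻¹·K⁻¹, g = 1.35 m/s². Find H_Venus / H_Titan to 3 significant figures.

H = RT/g for each body.
H_Venus = 190 × 676 / 8.89 = 14448 m.
H_Titan = 291 × 93.8 / 1.35 = 20219 m.
H_Venus/H_Titan = 14448/20219 = 0.71458.

H_Venus/H_Titan ≈ 0.715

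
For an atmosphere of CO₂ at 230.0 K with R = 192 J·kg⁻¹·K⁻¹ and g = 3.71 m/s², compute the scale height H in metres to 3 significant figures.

The scale height of an isothermal atmosphere is H = RT/g.
H = 192 × 230.0 / 3.71 = 44160/3.71 = 11903 m.

H ≈ 11900 m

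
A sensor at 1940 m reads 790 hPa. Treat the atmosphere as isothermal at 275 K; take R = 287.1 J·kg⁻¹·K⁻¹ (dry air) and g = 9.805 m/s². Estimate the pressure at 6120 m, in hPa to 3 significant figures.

P ≈ 470 hPa

Scale height: H = RT/g = 287.1 × 275 / 9.805 = 8052.3 m.
Between two levels, P₂ = P₁ exp(−Δz/H) with Δz = z₂ − z₁.
Δz = 6120.0 − 1940.0 = 4180.0 m; Δz/H = 4180.0/8052.3 = 0.51911.
P₂ = 790 × exp(−0.51911) = 790 × 0.59505 = 470.09 hPa.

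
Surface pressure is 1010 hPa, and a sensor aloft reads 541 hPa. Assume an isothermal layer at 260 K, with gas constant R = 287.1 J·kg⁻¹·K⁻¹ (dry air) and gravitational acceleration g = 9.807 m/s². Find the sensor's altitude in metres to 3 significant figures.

z ≈ 4750 m

Scale height: H = RT/g = 287.1 × 260 / 9.807 = 7611.5 m.
Invert the barometric formula: z = H ln(P₀/P).
P₀/P = 1010/541 = 1.8669; ln(1.8669) = 0.62428.
z = 7611.5 × 0.62428 = 4751.7 m.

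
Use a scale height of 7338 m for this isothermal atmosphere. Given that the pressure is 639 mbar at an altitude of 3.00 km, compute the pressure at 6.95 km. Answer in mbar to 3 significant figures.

P ≈ 373 mbar

Between two levels, P₂ = P₁ exp(−Δz/H) with Δz = z₂ − z₁.
Δz = 6950.0 − 3000.0 = 3950.0 m; Δz/H = 3950.0/7338.0 = 0.53829.
P₂ = 639 × exp(−0.53829) = 639 × 0.58375 = 373.02 mbar.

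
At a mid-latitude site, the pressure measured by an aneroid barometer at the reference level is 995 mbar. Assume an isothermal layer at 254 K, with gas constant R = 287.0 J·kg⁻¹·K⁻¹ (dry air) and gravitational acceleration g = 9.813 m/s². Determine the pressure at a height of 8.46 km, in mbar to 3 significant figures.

Scale height: H = RT/g = 287.0 × 254 / 9.813 = 7428.7 m.
Barometric formula: P = P₀ exp(−z/H).
z/H = 8460.0/7428.7 = 1.1388; exp(−1.1388) = 0.32020.
P = 995 × 0.32020 = 318.60 mbar.

P ≈ 319 mbar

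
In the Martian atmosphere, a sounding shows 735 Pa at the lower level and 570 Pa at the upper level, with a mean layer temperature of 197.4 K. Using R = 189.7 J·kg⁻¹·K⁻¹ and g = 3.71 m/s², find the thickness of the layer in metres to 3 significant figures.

Δz ≈ 2570 m

Hypsometric equation: Δz = (R T̄/g) ln(P₁/P₂).
R T̄/g = 189.7 × 197.4 / 3.71 = 10093 m.
ln(735/570) = ln(1.2895) = 0.25425.
Δz = 10093 × 0.25425 = 2566.1 m.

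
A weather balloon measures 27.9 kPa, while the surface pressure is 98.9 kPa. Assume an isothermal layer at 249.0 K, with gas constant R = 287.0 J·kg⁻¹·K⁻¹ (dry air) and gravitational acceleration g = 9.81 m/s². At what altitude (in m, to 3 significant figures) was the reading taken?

Scale height: H = RT/g = 287.0 × 249.0 / 9.81 = 7284.7 m.
Invert the barometric formula: z = H ln(P₀/P).
P₀/P = 98.9/27.9 = 3.5448; ln(3.5448) = 1.2655.
z = 7284.7 × 1.2655 = 9218.8 m.

z ≈ 9220 m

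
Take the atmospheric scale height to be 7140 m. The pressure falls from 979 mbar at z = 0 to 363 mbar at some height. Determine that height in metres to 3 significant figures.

z ≈ 7080 m

Invert the barometric formula: z = H ln(P₀/P).
P₀/P = 979/363 = 2.6970; ln(2.6970) = 0.99214.
z = 7140.0 × 0.99214 = 7083.9 m.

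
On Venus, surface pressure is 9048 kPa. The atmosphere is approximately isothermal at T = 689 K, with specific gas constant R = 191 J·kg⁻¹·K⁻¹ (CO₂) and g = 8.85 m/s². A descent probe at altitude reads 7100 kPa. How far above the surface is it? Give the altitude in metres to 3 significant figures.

z ≈ 3610 m

Scale height: H = RT/g = 191 × 689 / 8.85 = 14870 m.
Invert the barometric formula: z = H ln(P₀/P).
P₀/P = 9048/7100 = 1.2744; ln(1.2744) = 0.24248.
z = 14870 × 0.24248 = 3605.7 m.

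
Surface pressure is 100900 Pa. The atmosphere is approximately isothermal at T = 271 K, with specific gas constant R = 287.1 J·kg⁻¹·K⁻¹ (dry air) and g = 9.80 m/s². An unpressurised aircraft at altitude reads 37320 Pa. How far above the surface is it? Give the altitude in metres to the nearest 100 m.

Scale height: H = RT/g = 287.1 × 271 / 9.80 = 7939.2 m.
Invert the barometric formula: z = H ln(P₀/P).
P₀/P = 100900/37320 = 2.7036; ln(2.7036) = 0.99458.
z = 7939.2 × 0.99458 = 7896.2 m.

z ≈ 7900 m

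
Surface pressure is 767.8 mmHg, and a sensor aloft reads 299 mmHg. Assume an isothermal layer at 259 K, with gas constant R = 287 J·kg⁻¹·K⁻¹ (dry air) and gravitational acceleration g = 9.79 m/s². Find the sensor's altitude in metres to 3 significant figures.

z ≈ 7160 m

Scale height: H = RT/g = 287 × 259 / 9.79 = 7592.7 m.
Invert the barometric formula: z = H ln(P₀/P).
P₀/P = 767.8/299 = 2.5679; ln(2.5679) = 0.94309.
z = 7592.7 × 0.94309 = 7160.6 m.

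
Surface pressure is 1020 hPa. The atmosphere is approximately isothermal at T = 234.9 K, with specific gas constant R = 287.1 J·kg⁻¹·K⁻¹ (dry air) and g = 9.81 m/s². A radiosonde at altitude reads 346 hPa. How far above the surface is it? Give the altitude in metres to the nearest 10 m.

z ≈ 7430 m

Scale height: H = RT/g = 287.1 × 234.9 / 9.81 = 6874.6 m.
Invert the barometric formula: z = H ln(P₀/P).
P₀/P = 1020/346 = 2.9480; ln(2.9480) = 1.0811.
z = 6874.6 × 1.0811 = 7432.1 m.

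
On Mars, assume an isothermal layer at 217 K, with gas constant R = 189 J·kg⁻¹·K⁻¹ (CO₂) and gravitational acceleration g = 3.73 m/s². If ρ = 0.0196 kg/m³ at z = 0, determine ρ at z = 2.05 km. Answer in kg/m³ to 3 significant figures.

ρ ≈ 0.0163 kg/m³

Scale height: H = RT/g = 189 × 217 / 3.73 = 10995 m.
In an isothermal atmosphere, density decays like pressure: ρ = ρ₀ exp(−z/H).
z/H = 2050.0/10995 = 0.18645; exp(−0.18645) = 0.82990.
ρ = 0.0196 × 0.82990 = 0.016266 kg/m³.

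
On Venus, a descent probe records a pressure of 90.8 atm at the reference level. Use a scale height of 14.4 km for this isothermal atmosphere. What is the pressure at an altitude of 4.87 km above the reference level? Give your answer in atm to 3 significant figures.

P ≈ 64.7 atm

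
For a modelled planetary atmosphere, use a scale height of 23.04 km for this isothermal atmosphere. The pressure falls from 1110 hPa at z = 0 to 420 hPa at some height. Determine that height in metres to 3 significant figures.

Invert the barometric formula: z = H ln(P₀/P).
P₀/P = 1110/420 = 2.6429; ln(2.6429) = 0.97188.
z = 23040 × 0.97188 = 22392 m.

z ≈ 22400 m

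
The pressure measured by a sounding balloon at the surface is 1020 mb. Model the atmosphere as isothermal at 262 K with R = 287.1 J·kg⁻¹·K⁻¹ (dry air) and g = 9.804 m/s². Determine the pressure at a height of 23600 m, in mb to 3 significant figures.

Scale height: H = RT/g = 287.1 × 262 / 9.804 = 7672.4 m.
Barometric formula: P = P₀ exp(−z/H).
z/H = 23600/7672.4 = 3.0760; exp(−3.0760) = 0.046143.
P = 1020 × 0.046143 = 47.066 mb.

P ≈ 47.1 mb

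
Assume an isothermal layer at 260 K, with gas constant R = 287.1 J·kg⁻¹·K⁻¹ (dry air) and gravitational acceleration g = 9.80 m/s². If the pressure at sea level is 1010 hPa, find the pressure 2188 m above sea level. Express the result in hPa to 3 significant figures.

Scale height: H = RT/g = 287.1 × 260 / 9.80 = 7616.9 m.
Barometric formula: P = P₀ exp(−z/H).
z/H = 2188.0/7616.9 = 0.28726; exp(−0.28726) = 0.75032.
P = 1010 × 0.75032 = 757.82 hPa.

P ≈ 758 hPa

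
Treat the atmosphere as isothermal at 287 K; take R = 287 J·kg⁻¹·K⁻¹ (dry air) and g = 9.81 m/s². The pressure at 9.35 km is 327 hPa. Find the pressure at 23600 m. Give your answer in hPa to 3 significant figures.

P ≈ 59.9 hPa

Scale height: H = RT/g = 287 × 287 / 9.81 = 8396.4 m.
Between two levels, P₂ = P₁ exp(−Δz/H) with Δz = z₂ − z₁.
Δz = 23600 − 9350.0 = 14250 m; Δz/H = 14250/8396.4 = 1.6972.
P₂ = 327 × exp(−1.6972) = 327 × 0.18320 = 59.906 hPa.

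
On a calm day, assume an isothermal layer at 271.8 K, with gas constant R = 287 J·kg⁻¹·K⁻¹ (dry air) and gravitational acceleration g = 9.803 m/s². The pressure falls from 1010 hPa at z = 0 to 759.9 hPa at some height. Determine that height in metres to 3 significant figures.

z ≈ 2260 m

Scale height: H = RT/g = 287 × 271.8 / 9.803 = 7957.4 m.
Invert the barometric formula: z = H ln(P₀/P).
P₀/P = 1010/759.9 = 1.3291; ln(1.3291) = 0.28450.
z = 7957.4 × 0.28450 = 2263.9 m.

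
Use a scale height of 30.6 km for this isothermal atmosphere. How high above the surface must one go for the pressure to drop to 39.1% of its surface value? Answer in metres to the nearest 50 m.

Set P/P₀ = exp(−z/H) = 0.391, so z = −H ln(0.391).
−ln(0.391) = 0.93905; z = 30600 × 0.93905 = 28735 m.

z ≈ 28750 m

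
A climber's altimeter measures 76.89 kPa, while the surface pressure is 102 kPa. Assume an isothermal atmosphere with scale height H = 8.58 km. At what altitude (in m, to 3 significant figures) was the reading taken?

z ≈ 2420 m

Invert the barometric formula: z = H ln(P₀/P).
P₀/P = 102/76.89 = 1.3266; ln(1.3266) = 0.28262.
z = 8580.0 × 0.28262 = 2424.9 m.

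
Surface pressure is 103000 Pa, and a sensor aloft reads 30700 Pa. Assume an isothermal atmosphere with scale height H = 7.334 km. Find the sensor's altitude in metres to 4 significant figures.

z ≈ 8878 m

Invert the barometric formula: z = H ln(P₀/P).
P₀/P = 103000/30700 = 3.3550; ln(3.3550) = 1.2105.
z = 7334.0 × 1.2105 = 8877.8 m.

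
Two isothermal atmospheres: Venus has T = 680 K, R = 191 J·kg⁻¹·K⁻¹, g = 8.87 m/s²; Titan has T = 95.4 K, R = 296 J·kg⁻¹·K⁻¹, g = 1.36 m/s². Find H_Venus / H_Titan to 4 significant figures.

H = RT/g for each body.
H_Venus = 191 × 680 / 8.87 = 14643 m.
H_Titan = 296 × 95.4 / 1.36 = 20764 m.
H_Venus/H_Titan = 14643/20764 = 0.70521.

H_Venus/H_Titan ≈ 0.7052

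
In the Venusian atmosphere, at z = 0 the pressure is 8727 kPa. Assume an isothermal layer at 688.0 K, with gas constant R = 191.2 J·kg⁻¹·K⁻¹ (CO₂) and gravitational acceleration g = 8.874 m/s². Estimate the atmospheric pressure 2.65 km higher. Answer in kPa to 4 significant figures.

Scale height: H = RT/g = 191.2 × 688.0 / 8.874 = 14824 m.
Barometric formula: P = P₀ exp(−z/H).
z/H = 2650.0/14824 = 0.17876; exp(−0.17876) = 0.83631.
P = 8727 × 0.83631 = 7298.5 kPa.

P ≈ 7298 kPa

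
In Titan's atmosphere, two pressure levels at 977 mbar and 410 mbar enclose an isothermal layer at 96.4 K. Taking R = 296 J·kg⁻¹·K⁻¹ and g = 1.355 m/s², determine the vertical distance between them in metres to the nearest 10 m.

Δz ≈ 18290 m

Hypsometric equation: Δz = (R T̄/g) ln(P₁/P₂).
R T̄/g = 296 × 96.4 / 1.355 = 21059 m.
ln(977/410) = ln(2.3829) = 0.86832.
Δz = 21059 × 0.86832 = 18286 m.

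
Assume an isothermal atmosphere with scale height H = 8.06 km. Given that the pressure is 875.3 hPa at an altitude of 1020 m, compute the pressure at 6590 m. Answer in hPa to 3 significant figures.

P ≈ 439 hPa

Between two levels, P₂ = P₁ exp(−Δz/H) with Δz = z₂ − z₁.
Δz = 6590.0 − 1020.0 = 5570.0 m; Δz/H = 5570.0/8060.0 = 0.69107.
P₂ = 875.3 × exp(−0.69107) = 875.3 × 0.50104 = 438.56 hPa.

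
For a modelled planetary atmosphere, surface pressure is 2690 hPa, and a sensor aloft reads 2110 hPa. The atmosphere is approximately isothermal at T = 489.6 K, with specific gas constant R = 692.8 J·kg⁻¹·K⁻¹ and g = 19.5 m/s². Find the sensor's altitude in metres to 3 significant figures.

Scale height: H = RT/g = 692.8 × 489.6 / 19.5 = 17395 m.
Invert the barometric formula: z = H ln(P₀/P).
P₀/P = 2690/2110 = 1.2749; ln(1.2749) = 0.24287.
z = 17395 × 0.24287 = 4224.7 m.

z ≈ 4220 m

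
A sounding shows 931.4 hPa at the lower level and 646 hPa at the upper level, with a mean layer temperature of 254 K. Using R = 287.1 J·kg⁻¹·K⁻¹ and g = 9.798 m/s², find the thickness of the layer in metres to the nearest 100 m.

Hypsometric equation: Δz = (R T̄/g) ln(P₁/P₂).
R T̄/g = 287.1 × 254 / 9.798 = 7442.7 m.
ln(931.4/646) = ln(1.4418) = 0.36589.
Δz = 7442.7 × 0.36589 = 2723.2 m.

Δz ≈ 2700 m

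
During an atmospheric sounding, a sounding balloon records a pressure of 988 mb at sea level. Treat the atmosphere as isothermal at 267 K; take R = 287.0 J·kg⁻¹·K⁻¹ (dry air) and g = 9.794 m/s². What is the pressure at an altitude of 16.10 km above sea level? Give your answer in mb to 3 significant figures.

P ≈ 126 mb

Scale height: H = RT/g = 287.0 × 267 / 9.794 = 7824.1 m.
Barometric formula: P = P₀ exp(−z/H).
z/H = 16100/7824.1 = 2.0577; exp(−2.0577) = 0.12775.
P = 988 × 0.12775 = 126.22 mb.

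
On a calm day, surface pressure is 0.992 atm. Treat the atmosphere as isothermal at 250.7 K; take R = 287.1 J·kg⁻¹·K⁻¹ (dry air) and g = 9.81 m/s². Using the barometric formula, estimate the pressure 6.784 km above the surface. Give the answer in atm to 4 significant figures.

P ≈ 0.3935 atm

Scale height: H = RT/g = 287.1 × 250.7 / 9.81 = 7337.0 m.
Barometric formula: P = P₀ exp(−z/H).
z/H = 6784.0/7337.0 = 0.92463; exp(−0.92463) = 0.39668.
P = 0.992 × 0.39668 = 0.39351 atm.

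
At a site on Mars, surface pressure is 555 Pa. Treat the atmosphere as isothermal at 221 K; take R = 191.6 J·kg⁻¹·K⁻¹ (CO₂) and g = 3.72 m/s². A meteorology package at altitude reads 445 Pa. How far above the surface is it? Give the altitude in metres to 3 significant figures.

z ≈ 2510 m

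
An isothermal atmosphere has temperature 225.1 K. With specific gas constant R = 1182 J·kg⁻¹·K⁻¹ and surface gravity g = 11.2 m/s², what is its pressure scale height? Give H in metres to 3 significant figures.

H ≈ 23800 m

The scale height of an isothermal atmosphere is H = RT/g.
H = 1182 × 225.1 / 11.2 = 266070/11.2 = 23756 m.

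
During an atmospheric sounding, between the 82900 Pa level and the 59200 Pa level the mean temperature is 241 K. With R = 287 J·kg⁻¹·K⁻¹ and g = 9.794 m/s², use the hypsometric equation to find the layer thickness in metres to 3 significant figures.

Hypsometric equation: Δz = (R T̄/g) ln(P₁/P₂).
R T̄/g = 287 × 241 / 9.794 = 7062.2 m.
ln(82900/59200) = ln(1.4003) = 0.33669.
Δz = 7062.2 × 0.33669 = 2377.8 m.

Δz ≈ 2380 m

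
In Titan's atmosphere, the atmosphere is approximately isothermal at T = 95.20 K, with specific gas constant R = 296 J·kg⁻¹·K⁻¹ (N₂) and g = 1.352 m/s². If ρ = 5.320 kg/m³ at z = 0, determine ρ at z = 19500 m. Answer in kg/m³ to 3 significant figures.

ρ ≈ 2.09 kg/m³

Scale height: H = RT/g = 296 × 95.20 / 1.352 = 20843 m.
In an isothermal atmosphere, density decays like pressure: ρ = ρ₀ exp(−z/H).
z/H = 19500/20843 = 0.93557; exp(−0.93557) = 0.39236.
ρ = 5.320 × 0.39236 = 2.0874 kg/m³.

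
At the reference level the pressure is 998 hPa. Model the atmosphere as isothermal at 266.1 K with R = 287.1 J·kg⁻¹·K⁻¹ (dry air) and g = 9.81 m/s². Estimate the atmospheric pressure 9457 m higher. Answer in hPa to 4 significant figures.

Scale height: H = RT/g = 287.1 × 266.1 / 9.81 = 7787.7 m.
Barometric formula: P = P₀ exp(−z/H).
z/H = 9457.0/7787.7 = 1.2144; exp(−1.2144) = 0.29689.
P = 998 × 0.29689 = 296.30 hPa.

P ≈ 296.3 hPa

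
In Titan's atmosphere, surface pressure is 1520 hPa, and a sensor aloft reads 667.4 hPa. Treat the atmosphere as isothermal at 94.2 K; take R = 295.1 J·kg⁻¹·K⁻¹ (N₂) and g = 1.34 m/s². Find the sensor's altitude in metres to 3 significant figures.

z ≈ 17100 m

Scale height: H = RT/g = 295.1 × 94.2 / 1.34 = 20745 m.
Invert the barometric formula: z = H ln(P₀/P).
P₀/P = 1520/667.4 = 2.2775; ln(2.2775) = 0.82308.
z = 20745 × 0.82308 = 17075 m.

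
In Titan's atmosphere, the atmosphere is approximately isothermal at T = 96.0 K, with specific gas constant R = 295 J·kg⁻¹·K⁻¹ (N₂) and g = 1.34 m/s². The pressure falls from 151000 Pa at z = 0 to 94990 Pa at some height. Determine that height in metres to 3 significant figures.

Scale height: H = RT/g = 295 × 96.0 / 1.34 = 21134 m.
Invert the barometric formula: z = H ln(P₀/P).
P₀/P = 151000/94990 = 1.5896; ln(1.5896) = 0.46348.
z = 21134 × 0.46348 = 9795.2 m.

z ≈ 9800 m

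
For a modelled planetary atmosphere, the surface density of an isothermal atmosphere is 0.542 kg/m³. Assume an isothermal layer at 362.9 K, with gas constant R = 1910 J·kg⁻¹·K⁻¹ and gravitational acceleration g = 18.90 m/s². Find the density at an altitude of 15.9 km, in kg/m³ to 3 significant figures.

ρ ≈ 0.351 kg/m³

Scale height: H = RT/g = 1910 × 362.9 / 18.90 = 36674 m.
In an isothermal atmosphere, density decays like pressure: ρ = ρ₀ exp(−z/H).
z/H = 15900/36674 = 0.43355; exp(−0.43355) = 0.64820.
ρ = 0.542 × 0.64820 = 0.35132 kg/m³.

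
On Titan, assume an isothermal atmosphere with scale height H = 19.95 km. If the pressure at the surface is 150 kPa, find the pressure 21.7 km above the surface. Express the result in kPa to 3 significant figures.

P ≈ 50.5 kPa

Barometric formula: P = P₀ exp(−z/H).
z/H = 21700/19950 = 1.0877; exp(−1.0877) = 0.33699.
P = 150 × 0.33699 = 50.549 kPa.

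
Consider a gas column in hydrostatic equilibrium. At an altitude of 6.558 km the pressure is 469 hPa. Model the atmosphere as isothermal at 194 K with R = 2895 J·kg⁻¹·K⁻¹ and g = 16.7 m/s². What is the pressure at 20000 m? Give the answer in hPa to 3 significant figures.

P ≈ 314 hPa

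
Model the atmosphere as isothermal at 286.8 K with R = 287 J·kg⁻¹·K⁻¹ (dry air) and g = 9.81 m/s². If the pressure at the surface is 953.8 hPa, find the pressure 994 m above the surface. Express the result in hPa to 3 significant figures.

Scale height: H = RT/g = 287 × 286.8 / 9.81 = 8390.6 m.
Barometric formula: P = P₀ exp(−z/H).
z/H = 994.00/8390.6 = 0.11847; exp(−0.11847) = 0.88828.
P = 953.8 × 0.88828 = 847.24 hPa.

P ≈ 847 hPa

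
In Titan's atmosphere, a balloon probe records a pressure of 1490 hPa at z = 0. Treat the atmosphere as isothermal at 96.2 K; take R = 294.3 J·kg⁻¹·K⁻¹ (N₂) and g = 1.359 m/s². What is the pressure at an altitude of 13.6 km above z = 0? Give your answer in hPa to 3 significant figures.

P ≈ 776 hPa

Scale height: H = RT/g = 294.3 × 96.2 / 1.359 = 20833 m.
Barometric formula: P = P₀ exp(−z/H).
z/H = 13600/20833 = 0.65281; exp(−0.65281) = 0.52058.
P = 1490 × 0.52058 = 775.66 hPa.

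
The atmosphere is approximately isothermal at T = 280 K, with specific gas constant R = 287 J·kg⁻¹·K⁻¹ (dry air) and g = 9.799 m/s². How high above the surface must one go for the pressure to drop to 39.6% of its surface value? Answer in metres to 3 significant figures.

Scale height: H = RT/g = 287 × 280 / 9.799 = 8200.8 m.
Set P/P₀ = exp(−z/H) = 0.396, so z = −H ln(0.396).
−ln(0.396) = 0.92634; z = 8200.8 × 0.92634 = 7596.7 m.

z ≈ 7600 m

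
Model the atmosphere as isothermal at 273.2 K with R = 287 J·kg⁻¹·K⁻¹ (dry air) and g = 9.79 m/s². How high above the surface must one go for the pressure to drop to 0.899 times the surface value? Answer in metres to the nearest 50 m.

Scale height: H = RT/g = 287 × 273.2 / 9.79 = 8009.0 m.
Set P/P₀ = exp(−z/H) = 0.899, so z = −H ln(0.899).
−ln(0.899) = 0.10647; z = 8009.0 × 0.10647 = 852.72 m.

z ≈ 850 m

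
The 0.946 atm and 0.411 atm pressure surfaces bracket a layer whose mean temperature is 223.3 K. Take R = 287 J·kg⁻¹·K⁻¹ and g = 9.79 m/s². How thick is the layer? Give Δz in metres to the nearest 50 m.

Hypsometric equation: Δz = (R T̄/g) ln(P₁/P₂).
R T̄/g = 287 × 223.3 / 9.79 = 6546.2 m.
ln(0.946/0.411) = ln(2.3017) = 0.83365.
Δz = 6546.2 × 0.83365 = 5457.2 m.

Δz ≈ 5450 m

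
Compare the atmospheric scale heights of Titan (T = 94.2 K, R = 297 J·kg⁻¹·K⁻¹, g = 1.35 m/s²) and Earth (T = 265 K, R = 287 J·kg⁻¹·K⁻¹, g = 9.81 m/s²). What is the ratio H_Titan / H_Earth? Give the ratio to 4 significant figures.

H = RT/g for each body.
H_Titan = 297 × 94.2 / 1.35 = 20724 m.
H_Earth = 287 × 265 / 9.81 = 7752.8 m.
H_Titan/H_Earth = 20724/7752.8 = 2.6731.

H_Titan/H_Earth ≈ 2.673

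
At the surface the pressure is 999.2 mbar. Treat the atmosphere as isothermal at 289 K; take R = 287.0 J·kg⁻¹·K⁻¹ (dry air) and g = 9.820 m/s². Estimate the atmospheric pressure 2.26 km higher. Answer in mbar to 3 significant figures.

P ≈ 765 mbar

Scale height: H = RT/g = 287.0 × 289 / 9.820 = 8446.3 m.
Barometric formula: P = P₀ exp(−z/H).
z/H = 2260.0/8446.3 = 0.26757; exp(−0.26757) = 0.76524.
P = 999.2 × 0.76524 = 764.63 mbar.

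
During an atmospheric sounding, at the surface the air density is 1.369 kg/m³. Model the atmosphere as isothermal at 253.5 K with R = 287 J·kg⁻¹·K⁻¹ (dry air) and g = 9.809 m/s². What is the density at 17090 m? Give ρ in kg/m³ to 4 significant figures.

ρ ≈ 0.1367 kg/m³

Scale height: H = RT/g = 287 × 253.5 / 9.809 = 7417.1 m.
In an isothermal atmosphere, density decays like pressure: ρ = ρ₀ exp(−z/H).
z/H = 17090/7417.1 = 2.3041; exp(−2.3041) = 0.099849.
ρ = 1.369 × 0.099849 = 0.13669 kg/m³.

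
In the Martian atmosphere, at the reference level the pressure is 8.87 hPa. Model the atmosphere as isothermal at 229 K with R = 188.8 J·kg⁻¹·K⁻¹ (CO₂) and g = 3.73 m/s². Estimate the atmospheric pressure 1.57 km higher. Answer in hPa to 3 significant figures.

Scale height: H = RT/g = 188.8 × 229 / 3.73 = 11591 m.
Barometric formula: P = P₀ exp(−z/H).
z/H = 1570.0/11591 = 0.13545; exp(−0.13545) = 0.87332.
P = 8.87 × 0.87332 = 7.7463 hPa.

P ≈ 7.75 hPa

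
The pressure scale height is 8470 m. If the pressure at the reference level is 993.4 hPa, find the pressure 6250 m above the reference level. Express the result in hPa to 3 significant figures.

P ≈ 475 hPa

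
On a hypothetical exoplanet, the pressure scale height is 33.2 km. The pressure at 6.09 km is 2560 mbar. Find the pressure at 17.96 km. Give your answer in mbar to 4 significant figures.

P ≈ 1790 mbar

Between two levels, P₂ = P₁ exp(−Δz/H) with Δz = z₂ − z₁.
Δz = 17960 − 6090.0 = 11870 m; Δz/H = 11870/33200 = 0.35753.
P₂ = 2560 × exp(−0.35753) = 2560 × 0.69940 = 1790.5 mbar.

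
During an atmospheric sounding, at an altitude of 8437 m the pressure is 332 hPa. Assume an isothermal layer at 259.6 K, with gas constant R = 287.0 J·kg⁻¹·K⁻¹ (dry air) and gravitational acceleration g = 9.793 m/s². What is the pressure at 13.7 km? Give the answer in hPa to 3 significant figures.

Scale height: H = RT/g = 287.0 × 259.6 / 9.793 = 7608.0 m.
Between two levels, P₂ = P₁ exp(−Δz/H) with Δz = z₂ − z₁.
Δz = 13700 − 8437.0 = 5263.0 m; Δz/H = 5263.0/7608.0 = 0.69177.
P₂ = 332 × exp(−0.69177) = 332 × 0.50069 = 166.23 hPa.

P ≈ 166 hPa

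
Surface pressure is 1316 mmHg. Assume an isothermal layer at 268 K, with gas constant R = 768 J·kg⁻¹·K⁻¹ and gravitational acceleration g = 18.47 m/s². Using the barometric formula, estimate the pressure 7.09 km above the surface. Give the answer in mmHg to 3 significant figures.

Scale height: H = RT/g = 768 × 268 / 18.47 = 11144 m.
Barometric formula: P = P₀ exp(−z/H).
z/H = 7090.0/11144 = 0.63622; exp(−0.63622) = 0.52929.
P = 1316 × 0.52929 = 696.55 mmHg.

P ≈ 697 mmHg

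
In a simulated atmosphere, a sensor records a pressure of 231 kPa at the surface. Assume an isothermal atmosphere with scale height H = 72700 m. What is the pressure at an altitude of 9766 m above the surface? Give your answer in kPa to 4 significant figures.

P ≈ 202.0 kPa

Barometric formula: P = P₀ exp(−z/H).
z/H = 9766.0/72700 = 0.13433; exp(−0.13433) = 0.87430.
P = 231 × 0.87430 = 201.96 kPa.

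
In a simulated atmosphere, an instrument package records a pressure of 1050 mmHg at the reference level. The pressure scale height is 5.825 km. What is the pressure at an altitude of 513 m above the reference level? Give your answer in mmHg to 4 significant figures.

P ≈ 961.5 mmHg

Barometric formula: P = P₀ exp(−z/H).
z/H = 513.00/5825.0 = 0.088069; exp(−0.088069) = 0.91570.
P = 1050 × 0.91570 = 961.48 mmHg.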